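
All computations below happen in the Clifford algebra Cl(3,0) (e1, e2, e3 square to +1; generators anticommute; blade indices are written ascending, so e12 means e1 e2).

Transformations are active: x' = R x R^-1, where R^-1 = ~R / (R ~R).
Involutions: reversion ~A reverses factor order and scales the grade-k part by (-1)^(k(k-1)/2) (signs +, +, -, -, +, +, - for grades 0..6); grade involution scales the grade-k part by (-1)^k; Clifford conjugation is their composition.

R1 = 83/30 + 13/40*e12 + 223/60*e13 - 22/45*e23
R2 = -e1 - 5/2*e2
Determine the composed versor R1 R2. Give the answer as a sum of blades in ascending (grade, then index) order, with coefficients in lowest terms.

Distribute over the terms of R2 (each basis-blade product reordered to ascending indices, repeated generators contracted through their squares):
R1 (-e1) = -83/30*e1 + 13/40*e2 + 223/60*e3 + 22/45*e123
R1 (-5/2*e2) = -13/16*e1 - 83/12*e2 - 11/9*e3 + 223/24*e123
Summing the partial products and collecting blades:
Answer: -859/240*e1 - 791/120*e2 + 449/180*e3 + 3521/360*e123


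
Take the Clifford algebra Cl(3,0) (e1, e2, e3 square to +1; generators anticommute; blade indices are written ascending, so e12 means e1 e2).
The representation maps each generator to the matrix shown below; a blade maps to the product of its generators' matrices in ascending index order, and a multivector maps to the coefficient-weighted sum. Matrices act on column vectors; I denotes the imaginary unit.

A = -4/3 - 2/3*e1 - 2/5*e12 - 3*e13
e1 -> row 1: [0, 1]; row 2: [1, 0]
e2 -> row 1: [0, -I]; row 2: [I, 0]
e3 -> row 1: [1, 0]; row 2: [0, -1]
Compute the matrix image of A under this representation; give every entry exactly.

Bivector images (products of the table entries): rho(e12) = rho(e1)rho(e2) = row 1: [I, 0]; row 2: [0, -I]; rho(e13) = rho(e1)rho(e3) = row 1: [0, -1]; row 2: [1, 0].
M = (-4/3)*1 + (-2/3)*rho(e1) + (-2/5)*rho(e12) + (-3)*rho(e13), summed entrywise (1 is the identity matrix):
Answer: row 1: [-4/3 - 2*I/5, 7/3]; row 2: [-11/3, -4/3 + 2*I/5]


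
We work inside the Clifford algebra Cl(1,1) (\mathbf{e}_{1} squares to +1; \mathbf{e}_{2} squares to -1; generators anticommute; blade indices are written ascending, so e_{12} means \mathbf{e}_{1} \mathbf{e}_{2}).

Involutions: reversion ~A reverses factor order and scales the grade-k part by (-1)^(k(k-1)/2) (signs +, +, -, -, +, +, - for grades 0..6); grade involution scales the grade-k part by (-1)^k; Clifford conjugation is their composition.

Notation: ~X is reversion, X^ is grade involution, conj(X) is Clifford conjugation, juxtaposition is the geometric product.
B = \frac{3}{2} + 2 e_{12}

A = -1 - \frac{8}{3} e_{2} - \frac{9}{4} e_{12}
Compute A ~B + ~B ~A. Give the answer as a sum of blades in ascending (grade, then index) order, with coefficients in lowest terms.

first term: 3 + \frac{16}{3} e_{1} - 4 e_{2} - \frac{11}{8} e_{12}
second term: -6 - \frac{16}{3} e_{1} - 4 e_{2} + \frac{43}{8} e_{12}
Answer: -3 - 8 e_{2} + 4 e_{12}


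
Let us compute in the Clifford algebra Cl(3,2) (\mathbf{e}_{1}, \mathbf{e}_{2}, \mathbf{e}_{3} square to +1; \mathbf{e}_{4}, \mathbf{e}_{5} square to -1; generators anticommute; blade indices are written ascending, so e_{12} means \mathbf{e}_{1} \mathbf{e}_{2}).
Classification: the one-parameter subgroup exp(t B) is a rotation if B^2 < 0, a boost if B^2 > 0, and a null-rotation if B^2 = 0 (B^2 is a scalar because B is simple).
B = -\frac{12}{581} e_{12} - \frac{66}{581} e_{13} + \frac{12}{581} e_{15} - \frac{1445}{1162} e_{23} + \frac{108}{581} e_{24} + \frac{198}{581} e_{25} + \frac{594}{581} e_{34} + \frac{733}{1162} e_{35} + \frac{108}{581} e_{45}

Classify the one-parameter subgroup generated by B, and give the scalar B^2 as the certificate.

B^2 term by term: the squares give (-\frac{12}{581})^2*(e_{12})^2 + (-\frac{66}{581})^2*(e_{13})^2 + (\frac{12}{581})^2*(e_{15})^2 + (-\frac{1445}{1162})^2*(e_{23})^2 + (\frac{108}{581})^2*(e_{24})^2 + (\frac{198}{581})^2*(e_{25})^2 + (\frac{594}{581})^2*(e_{34})^2 + (\frac{733}{1162})^2*(e_{35})^2 + (\frac{108}{581})^2*(e_{45})^2 = \frac{144}{337561}*(-1) + \frac{4356}{337561}*(-1) + \frac{144}{337561}*(+1) + \frac{2088025}{1350244}*(-1) + \frac{11664}{337561}*(+1) + \frac{39204}{337561}*(+1) + \frac{352836}{337561}*(+1) + \frac{537289}{1350244}*(+1) + \frac{11664}{337561}*(-1) = 0 (each basis 2-blade squares to minus the product of its generators' squares); cross terms between blades sharing an index anticommute and cancel; the commuting (index-disjoint) pairs give grade-4 terms 2*c*c'*(blade product), which cancel blade by blade — e_{1234}: -\frac{14256}{337561} + \frac{14256}{337561} = 0; e_{1235}: -\frac{8796}{337561} + \frac{26136}{337561} - \frac{17340}{337561} = 0; e_{1245}: -\frac{2592}{337561} + \frac{2592}{337561} = 0; e_{1345}: -\frac{14256}{337561} + \frac{14256}{337561} = 0; e_{2345}: -\frac{156060}{337561} - \frac{79164}{337561} + \frac{235224}{337561} = 0 — confirming B is simple. So B^2 = 0.
Answer: null-rotation, certificate B^2 = 0. B^2 = 0 is basis-independent, so its sign is the whole story.


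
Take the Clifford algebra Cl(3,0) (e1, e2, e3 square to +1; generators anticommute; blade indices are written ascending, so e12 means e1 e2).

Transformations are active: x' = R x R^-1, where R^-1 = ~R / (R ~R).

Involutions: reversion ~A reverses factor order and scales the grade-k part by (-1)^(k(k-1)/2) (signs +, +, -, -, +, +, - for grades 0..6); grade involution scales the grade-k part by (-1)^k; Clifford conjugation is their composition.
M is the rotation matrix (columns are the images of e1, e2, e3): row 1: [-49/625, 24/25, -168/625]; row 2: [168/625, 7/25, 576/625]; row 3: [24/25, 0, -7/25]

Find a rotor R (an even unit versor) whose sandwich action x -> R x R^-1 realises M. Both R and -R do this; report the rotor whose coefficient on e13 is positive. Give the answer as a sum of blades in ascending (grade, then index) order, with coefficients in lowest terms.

Method: write R = a + b12*e12 + b13*e13 + b23*e23 with a^2 + b12^2 + b13^2 + b23^2 = 1 (so R^-1 = ~R). Expanding the columns R e_j ~R gives tr M = 4a^2 - 1 and, from the antisymmetric part, M21 - M12 = -4a*b12, M13 - M31 = 4a*b13, M32 - M23 = -4a*b23.
Here tr M = -49/625, so a^2 = (1 + tr M)/4 = 144/625 and a = ±12/25. Taking a = 12/25: M21 - M12 = -432/625, M13 - M31 = -768/625, M32 - M23 = -576/625, giving b12 = 9/25, b13 = -16/25, b23 = 12/25, i.e. R = 12/25 + 9/25*e12 - 16/25*e13 + 12/25*e23.
Its e13 coefficient is negative, so report the other preimage -R.
Answer: -12/25 - 9/25*e12 + 16/25*e13 - 12/25*e23. Uniqueness: Spin(3) -> SO(3) maps R and -R to the same rotation of trace -49/625; fixing the sign of the e13 coefficient removes the ambiguity.


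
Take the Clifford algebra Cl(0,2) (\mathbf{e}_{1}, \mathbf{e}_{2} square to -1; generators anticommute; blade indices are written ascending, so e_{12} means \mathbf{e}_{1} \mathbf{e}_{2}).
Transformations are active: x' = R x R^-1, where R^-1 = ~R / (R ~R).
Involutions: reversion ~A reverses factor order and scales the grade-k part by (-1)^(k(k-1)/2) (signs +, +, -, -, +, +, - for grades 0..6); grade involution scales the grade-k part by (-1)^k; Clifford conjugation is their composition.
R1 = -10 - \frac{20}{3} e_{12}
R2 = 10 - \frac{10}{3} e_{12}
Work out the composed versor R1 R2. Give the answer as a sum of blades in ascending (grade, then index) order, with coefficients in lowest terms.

Distribute over the terms of R1 (each basis-blade product reordered to ascending indices, repeated generators contracted through their squares):
(-10) R2 = -100 + \frac{100}{3} e_{12}
(-\frac{20}{3} e_{12}) R2 = -\frac{200}{9} - \frac{200}{3} e_{12}
Summing the partial products and collecting blades:
Answer: -\frac{1100}{9} - \frac{100}{3} e_{12}


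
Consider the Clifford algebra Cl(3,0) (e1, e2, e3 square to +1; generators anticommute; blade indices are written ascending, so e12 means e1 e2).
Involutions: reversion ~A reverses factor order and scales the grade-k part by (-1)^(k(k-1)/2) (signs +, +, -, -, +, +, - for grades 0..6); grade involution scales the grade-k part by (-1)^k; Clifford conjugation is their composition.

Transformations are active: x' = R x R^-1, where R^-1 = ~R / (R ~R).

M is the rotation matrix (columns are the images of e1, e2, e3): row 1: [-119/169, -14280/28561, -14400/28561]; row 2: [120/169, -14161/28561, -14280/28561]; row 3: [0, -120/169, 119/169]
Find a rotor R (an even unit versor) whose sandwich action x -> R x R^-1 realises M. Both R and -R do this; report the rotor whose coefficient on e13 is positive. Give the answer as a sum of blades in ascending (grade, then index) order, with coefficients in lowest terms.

Method: write R = a + b12*e12 + b13*e13 + b23*e23 with a^2 + b12^2 + b13^2 + b23^2 = 1 (so R^-1 = ~R). Expanding the columns R e_j ~R gives tr M = 4a^2 - 1 and, from the antisymmetric part, M21 - M12 = -4a*b12, M13 - M31 = 4a*b13, M32 - M23 = -4a*b23.
Here tr M = -14161/28561, so a^2 = (1 + tr M)/4 = 3600/28561 and a = ±60/169. Taking a = 60/169: M21 - M12 = 34560/28561, M13 - M31 = -14400/28561, M32 - M23 = -6000/28561, giving b12 = -144/169, b13 = -60/169, b23 = 25/169, i.e. R = 60/169 - 144/169*e12 - 60/169*e13 + 25/169*e23.
Its e13 coefficient is negative, so report the other preimage -R.
Answer: -60/169 + 144/169*e12 + 60/169*e13 - 25/169*e23. Why the constraint matters: R and -R act identically through the sandwich — M has trace -14161/28561 either way — so only the sign condition on e13 picks one of the two preimages.


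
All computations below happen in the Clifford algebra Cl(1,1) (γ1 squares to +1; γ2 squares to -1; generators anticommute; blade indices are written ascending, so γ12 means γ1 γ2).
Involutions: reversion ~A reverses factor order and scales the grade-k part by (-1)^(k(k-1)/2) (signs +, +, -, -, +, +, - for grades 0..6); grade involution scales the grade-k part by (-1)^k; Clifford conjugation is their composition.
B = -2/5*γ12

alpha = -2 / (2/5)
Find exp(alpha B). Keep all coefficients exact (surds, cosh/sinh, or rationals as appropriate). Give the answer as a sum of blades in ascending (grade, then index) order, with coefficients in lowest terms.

B^2 = (-2/5)^2*(γ12)^2 = 4/25*(+1) = 4/25 (a basis 2-blade squares to minus the product of its generators' squares).
B^2 = 4/25 — since the square is positive, the closed form is hyperbolic: l = 2/5, alpha*l = -2, so exp(alpha B) = cosh(-2) + (sinh(-2)/(2/5))*B = cosh(2) + (-5*sinh(2)/2)*B.
Answer: cosh(2) + sinh(2)*γ12


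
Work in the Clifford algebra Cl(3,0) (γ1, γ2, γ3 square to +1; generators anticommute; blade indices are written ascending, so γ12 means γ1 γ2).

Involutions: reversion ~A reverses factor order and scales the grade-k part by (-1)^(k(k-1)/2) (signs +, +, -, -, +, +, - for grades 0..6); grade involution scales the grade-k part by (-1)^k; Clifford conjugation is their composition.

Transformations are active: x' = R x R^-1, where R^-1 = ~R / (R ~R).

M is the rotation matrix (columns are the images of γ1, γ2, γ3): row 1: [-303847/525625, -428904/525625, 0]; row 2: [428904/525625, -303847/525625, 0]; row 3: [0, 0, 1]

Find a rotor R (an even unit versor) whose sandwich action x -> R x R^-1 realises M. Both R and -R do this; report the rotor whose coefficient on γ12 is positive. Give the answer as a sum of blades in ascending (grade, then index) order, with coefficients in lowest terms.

Method: write R = a + b12*γ12 + b13*γ13 + b23*γ23 with a^2 + b12^2 + b13^2 + b23^2 = 1 (so R^-1 = ~R). Expanding the columns R e_j ~R gives tr M = 4a^2 - 1 and, from the antisymmetric part, M21 - M12 = -4a*b12, M13 - M31 = 4a*b13, M32 - M23 = -4a*b23.
Here tr M = -82069/525625, so a^2 = (1 + tr M)/4 = 110889/525625 and a = ±333/725. Taking a = 333/725: M21 - M12 = 857808/525625, M13 - M31 = 0, M32 - M23 = 0, giving b12 = -644/725, b13 = 0, b23 = 0, i.e. R = 333/725 - 644/725*γ12.
Its γ12 coefficient is negative, so report the other preimage -R.
Answer: -333/725 + 644/725*γ12. Note: both R and -R realise this M (trace -82069/525625); the covering map identifies them, and the γ12-coefficient sign is the tie-breaker.


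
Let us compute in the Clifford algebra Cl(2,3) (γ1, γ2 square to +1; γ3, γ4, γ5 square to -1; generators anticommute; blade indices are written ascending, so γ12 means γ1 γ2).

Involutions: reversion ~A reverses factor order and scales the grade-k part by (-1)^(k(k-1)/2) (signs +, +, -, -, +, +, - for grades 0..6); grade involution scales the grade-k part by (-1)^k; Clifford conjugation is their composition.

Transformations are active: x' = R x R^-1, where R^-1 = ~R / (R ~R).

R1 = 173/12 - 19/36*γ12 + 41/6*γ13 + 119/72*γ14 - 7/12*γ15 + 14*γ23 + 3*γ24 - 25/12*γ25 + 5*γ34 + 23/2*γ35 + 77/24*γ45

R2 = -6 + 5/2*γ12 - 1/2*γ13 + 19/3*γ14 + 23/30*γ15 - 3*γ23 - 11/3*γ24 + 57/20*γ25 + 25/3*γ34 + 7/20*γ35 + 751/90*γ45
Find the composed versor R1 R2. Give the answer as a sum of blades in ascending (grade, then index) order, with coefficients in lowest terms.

Distribute over the grade parts of R1 (each basis-blade product reordered to ascending indices, repeated generators contracted through their squares):
<R1>_0 (= 173/12) R2 = -173/2 + 865/24*γ12 - 173/24*γ13 + 3287/36*γ14 + 3979/360*γ15 - 173/4*γ23 - 1903/36*γ24 + 3287/80*γ25 + 4325/36*γ34 + 1211/240*γ35 + 129923/1080*γ45
<R1>_2 (= -19/36*γ12 + 41/6*γ13 + 119/72*γ14 - 7/12*γ15 + 14*γ23 + 3*γ24 - 25/12*γ25 + 5*γ34 + 23/2*γ35 + 77/24*γ45) R2 = -11113/90 - 76591/2160*γ12 - 43775/432*γ13 - 177667/2160*γ14 + 18113/3240*γ15 - 41293/720*γ23 - 242957/1440*γ24 - 69931/1080*γ25 + 90817/1440*γ34 - 1471/12*γ35 - 51497/432*γ45 + 25567/216*γ1234 + 14783/720*γ1235 + 42871/2592*γ1245 - 82181/4320*γ1345 + 52273/360*γ2345
Summing the partial products and collecting blades:
Answer: -9449/45 + 1259/2160*γ12 - 46889/432*γ13 + 19553/2160*γ14 + 13481/810*γ15 - 72433/720*γ23 - 35453/160*γ24 - 51113/2160*γ25 + 29313/160*γ34 - 9403/80*γ35 + 787/720*γ45 + 25567/216*γ1234 + 14783/720*γ1235 + 42871/2592*γ1245 - 82181/4320*γ1345 + 52273/360*γ2345


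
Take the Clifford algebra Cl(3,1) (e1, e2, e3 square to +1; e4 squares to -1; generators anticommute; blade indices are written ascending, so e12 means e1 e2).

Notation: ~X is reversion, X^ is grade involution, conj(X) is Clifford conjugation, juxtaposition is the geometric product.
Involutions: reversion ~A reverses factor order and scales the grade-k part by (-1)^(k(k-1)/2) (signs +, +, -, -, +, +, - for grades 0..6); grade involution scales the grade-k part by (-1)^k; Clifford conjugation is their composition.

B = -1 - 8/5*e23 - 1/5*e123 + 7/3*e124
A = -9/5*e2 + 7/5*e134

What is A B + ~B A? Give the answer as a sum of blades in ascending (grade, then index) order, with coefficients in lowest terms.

first term: 9/5*e2 + 72/25*e3 - 9/25*e13 + 21/5*e14 - 49/15*e23 + 7/25*e24 + 56/25*e124 - 7/5*e134
second term: 9/5*e2 + 72/25*e3 + 9/25*e13 - 21/5*e14 - 49/15*e23 + 7/25*e24 + 56/25*e124 - 7/5*e134
Answer: 18/5*e2 + 144/25*e3 - 98/15*e23 + 14/25*e24 + 112/25*e124 - 14/5*e134


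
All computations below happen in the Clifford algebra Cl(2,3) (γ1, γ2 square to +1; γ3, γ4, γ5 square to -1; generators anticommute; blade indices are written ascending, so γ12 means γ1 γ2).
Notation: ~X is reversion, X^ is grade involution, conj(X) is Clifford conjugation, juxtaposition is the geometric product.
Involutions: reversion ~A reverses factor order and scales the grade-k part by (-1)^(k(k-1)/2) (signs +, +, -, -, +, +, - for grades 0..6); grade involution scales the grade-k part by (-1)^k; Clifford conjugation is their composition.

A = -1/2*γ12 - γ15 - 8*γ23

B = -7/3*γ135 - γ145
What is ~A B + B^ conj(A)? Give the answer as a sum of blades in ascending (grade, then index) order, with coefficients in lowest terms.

first term: 7/3*γ3 + γ4 + 56/3*γ125 + 7/6*γ235 + 1/2*γ245 - 8*γ12345
second term: -7/3*γ3 - γ4 + 56/3*γ125 + 7/6*γ235 + 1/2*γ245 + 8*γ12345
Answer: 112/3*γ125 + 7/3*γ235 + γ245


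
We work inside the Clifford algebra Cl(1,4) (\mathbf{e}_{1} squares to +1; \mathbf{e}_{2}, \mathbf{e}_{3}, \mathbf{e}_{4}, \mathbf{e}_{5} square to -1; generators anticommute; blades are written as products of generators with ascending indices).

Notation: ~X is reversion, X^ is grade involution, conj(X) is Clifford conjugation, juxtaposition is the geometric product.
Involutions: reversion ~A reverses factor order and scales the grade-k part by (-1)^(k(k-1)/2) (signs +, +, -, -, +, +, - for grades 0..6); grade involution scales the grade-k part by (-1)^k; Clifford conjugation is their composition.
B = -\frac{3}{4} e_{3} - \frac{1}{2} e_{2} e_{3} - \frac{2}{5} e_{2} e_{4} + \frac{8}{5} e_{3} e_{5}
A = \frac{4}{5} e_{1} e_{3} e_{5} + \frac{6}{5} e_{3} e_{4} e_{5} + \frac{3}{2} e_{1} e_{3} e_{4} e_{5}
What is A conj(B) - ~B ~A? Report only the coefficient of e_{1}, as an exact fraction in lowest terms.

first term: \frac{32}{25} e_{1} - \frac{48}{25} e_{4} - \frac{12}{5} e_{1} e_{4} + \frac{3}{5} e_{1} e_{5} - \frac{9}{10} e_{4} e_{5} + \frac{2}{5} e_{1} e_{2} e_{5} - \frac{9}{8} e_{1} e_{4} e_{5} - \frac{12}{25} e_{2} e_{3} e_{5} + \frac{3}{5} e_{2} e_{4} e_{5} - \frac{3}{5} e_{1} e_{2} e_{3} e_{5} + \frac{3}{4} e_{1} e_{2} e_{4} e_{5} - \frac{8}{25} e_{1} e_{2} e_{3} e_{4} e_{5}
second term: -\frac{32}{25} e_{1} + \frac{48}{25} e_{4} - \frac{12}{5} e_{1} e_{4} + \frac{3}{5} e_{1} e_{5} - \frac{9}{10} e_{4} e_{5} + \frac{2}{5} e_{1} e_{2} e_{5} - \frac{9}{8} e_{1} e_{4} e_{5} - \frac{12}{25} e_{2} e_{3} e_{5} + \frac{3}{5} e_{2} e_{4} e_{5} + \frac{3}{5} e_{1} e_{2} e_{3} e_{5} - \frac{3}{4} e_{1} e_{2} e_{4} e_{5} + \frac{8}{25} e_{1} e_{2} e_{3} e_{4} e_{5}
Answer: \frac{64}{25}


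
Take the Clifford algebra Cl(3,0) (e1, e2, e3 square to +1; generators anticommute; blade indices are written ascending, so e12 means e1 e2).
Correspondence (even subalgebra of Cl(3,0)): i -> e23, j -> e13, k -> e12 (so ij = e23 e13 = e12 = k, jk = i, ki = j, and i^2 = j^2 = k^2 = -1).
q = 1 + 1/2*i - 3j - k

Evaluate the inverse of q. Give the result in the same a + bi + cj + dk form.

In blades: q = 1 - e12 - 3*e13 + 1/2*e23.
With qbar = 1 + e12 + 3*e13 - 1/2*e23 (scalar fixed, mapped units negated), q qbar = 45/4 (the sum of squared coefficients), so q^-1 = qbar / (45/4) = 4/45 + 4/45*e12 + 4/15*e13 - 2/45*e23; translating back:
Answer: 4/45 - 2/45*i + 4/15*j + 4/45*k


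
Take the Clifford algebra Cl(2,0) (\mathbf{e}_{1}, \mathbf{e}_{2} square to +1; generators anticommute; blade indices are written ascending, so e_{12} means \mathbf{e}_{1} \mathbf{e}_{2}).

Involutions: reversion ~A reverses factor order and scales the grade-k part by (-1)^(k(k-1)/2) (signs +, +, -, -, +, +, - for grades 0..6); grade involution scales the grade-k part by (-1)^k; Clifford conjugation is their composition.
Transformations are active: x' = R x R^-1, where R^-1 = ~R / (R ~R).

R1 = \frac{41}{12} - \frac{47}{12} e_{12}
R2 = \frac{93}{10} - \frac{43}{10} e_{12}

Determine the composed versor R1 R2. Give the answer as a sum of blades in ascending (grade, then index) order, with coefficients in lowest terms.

Distribute over the terms of R1 (each basis-blade product reordered to ascending indices, repeated generators contracted through their squares):
(\frac{41}{12}) R2 = \frac{1271}{40} - \frac{1763}{120} e_{12}
(-\frac{47}{12} e_{12}) R2 = -\frac{2021}{120} - \frac{1457}{40} e_{12}
Summing the partial products and collecting blades:
Answer: \frac{224}{15} - \frac{3067}{60} e_{12}


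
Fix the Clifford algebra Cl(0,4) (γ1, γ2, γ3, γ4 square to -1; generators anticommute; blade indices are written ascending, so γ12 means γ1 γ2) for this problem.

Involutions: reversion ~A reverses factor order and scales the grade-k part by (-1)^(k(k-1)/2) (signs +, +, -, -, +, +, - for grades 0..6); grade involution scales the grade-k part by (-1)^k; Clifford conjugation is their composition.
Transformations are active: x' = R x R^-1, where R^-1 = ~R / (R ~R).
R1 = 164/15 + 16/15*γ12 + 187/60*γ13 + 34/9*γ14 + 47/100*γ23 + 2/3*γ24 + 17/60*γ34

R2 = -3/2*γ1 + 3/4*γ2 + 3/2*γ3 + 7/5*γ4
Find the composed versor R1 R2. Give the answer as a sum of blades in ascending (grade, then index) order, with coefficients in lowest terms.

Distribute over the terms of R2 (each basis-blade product reordered to ascending indices, repeated generators contracted through their squares):
R1 (-3/2*γ1) = -82/5*γ1 - 8/5*γ2 - 187/40*γ3 - 17/3*γ4 - 141/200*γ123 - γ124 - 17/40*γ134
R1 (3/4*γ2) = -4/5*γ1 + 41/5*γ2 + 141/400*γ3 + 1/2*γ4 - 187/80*γ123 - 17/6*γ124 + 17/80*γ234
R1 (3/2*γ3) = -187/40*γ1 - 141/200*γ2 + 82/5*γ3 + 17/40*γ4 + 8/5*γ123 - 17/3*γ134 - γ234
R1 (7/5*γ4) = -238/45*γ1 - 14/15*γ2 - 119/300*γ3 + 1148/75*γ4 + 112/75*γ124 + 1309/300*γ134 + 329/500*γ234
Summing the partial products and collecting blades:
Answer: -9779/360*γ1 + 2977/600*γ2 + 14017/1200*γ3 + 2113/200*γ4 - 577/400*γ123 - 117/50*γ124 - 1037/600*γ134 - 259/2000*γ234


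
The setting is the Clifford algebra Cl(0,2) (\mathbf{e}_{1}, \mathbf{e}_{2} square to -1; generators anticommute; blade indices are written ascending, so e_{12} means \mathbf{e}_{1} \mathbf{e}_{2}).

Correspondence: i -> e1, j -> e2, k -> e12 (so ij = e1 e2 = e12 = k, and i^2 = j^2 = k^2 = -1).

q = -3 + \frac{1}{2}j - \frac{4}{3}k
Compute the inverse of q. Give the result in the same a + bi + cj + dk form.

In blades: q = -3 + \frac{1}{2} e_{2} - \frac{4}{3} e_{12}.
With qbar = -3 - \frac{1}{2} e_{2} + \frac{4}{3} e_{12} (scalar fixed, mapped units negated), q qbar = \frac{397}{36} (the sum of squared coefficients), so q^-1 = qbar / (\frac{397}{36}) = -\frac{108}{397} - \frac{18}{397} e_{2} + \frac{48}{397} e_{12}; translating back:
Answer: -\frac{108}{397} - \frac{18}{397}j + \frac{48}{397}k


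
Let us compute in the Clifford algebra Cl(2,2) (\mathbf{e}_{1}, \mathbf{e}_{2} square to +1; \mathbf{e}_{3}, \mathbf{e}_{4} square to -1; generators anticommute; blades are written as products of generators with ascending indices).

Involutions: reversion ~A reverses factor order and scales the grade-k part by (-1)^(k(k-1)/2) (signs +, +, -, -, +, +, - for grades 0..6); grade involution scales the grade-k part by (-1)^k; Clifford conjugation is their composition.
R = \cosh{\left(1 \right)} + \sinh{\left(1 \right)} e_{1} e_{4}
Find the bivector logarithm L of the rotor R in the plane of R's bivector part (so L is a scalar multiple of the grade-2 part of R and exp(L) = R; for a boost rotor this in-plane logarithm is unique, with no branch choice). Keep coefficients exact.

The scalar part of R is \cosh{\left(1 \right)}, which determines |rapidity| via cosh; the sign lives in the bivector part, and pairing them (bivector part over sinh of the rapidity = the plane) gives the unique in-plane L = rapidity * plane.
Concretely: cosh(rapidity) = \cosh{\left(1 \right)} gives rapidity = ±1, and since rapidity/sinh(rapidity) is even the sign is immaterial: L = (rapidity/sinh(rapidity)) * <R>_2 = (\frac{1}{\sinh{\left(1 \right)}}) * <R>_2.
Answer: e_{1} e_{4}


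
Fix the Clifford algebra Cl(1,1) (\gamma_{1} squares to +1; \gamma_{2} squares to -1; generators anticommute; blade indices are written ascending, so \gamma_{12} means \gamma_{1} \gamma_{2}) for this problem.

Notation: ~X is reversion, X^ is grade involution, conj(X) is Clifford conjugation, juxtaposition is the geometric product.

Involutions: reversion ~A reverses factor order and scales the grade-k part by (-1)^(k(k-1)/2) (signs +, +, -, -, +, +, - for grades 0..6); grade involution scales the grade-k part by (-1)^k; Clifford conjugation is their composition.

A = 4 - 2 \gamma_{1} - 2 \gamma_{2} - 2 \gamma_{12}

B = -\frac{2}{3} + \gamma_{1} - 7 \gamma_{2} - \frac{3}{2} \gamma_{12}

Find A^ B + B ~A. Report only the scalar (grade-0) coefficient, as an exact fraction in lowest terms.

first term: \frac{49}{3} - \frac{43}{3} \gamma_{1} - \frac{91}{3} \gamma_{2} - \frac{62}{3} \gamma_{12}
second term: -\frac{65}{3} - \frac{35}{3} \gamma_{1} - \frac{83}{3} \gamma_{2} - \frac{70}{3} \gamma_{12}
Answer: -\frac{16}{3}


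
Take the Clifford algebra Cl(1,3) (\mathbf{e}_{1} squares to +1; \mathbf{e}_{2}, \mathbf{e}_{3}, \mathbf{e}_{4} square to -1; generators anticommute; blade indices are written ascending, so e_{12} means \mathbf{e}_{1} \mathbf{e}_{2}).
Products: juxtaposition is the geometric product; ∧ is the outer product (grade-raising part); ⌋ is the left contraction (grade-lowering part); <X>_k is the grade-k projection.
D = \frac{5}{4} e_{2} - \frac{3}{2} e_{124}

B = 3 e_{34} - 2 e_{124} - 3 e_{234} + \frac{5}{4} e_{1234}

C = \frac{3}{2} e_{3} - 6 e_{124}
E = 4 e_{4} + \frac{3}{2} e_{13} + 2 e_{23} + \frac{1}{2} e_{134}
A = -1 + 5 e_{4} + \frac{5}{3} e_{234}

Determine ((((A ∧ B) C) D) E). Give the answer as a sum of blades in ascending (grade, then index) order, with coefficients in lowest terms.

step 1: -3 e_{34} + 2 e_{124} + 3 e_{234} - \frac{5}{4} e_{1234}
step 2: 12 - \frac{15}{2} e_{3} - \frac{9}{2} e_{4} + 18 e_{13} + \frac{9}{2} e_{24} - 18 e_{123} - \frac{15}{8} e_{124} - 3 e_{1234}
step 3: -\frac{45}{16} + \frac{27}{4} e_{1} + 15 e_{2} - \frac{9}{2} e_{3} + \frac{45}{8} e_{4} - \frac{27}{4} e_{12} - \frac{45}{2} e_{13} - \frac{75}{32} e_{14} + \frac{75}{8} e_{23} + \frac{45}{8} e_{24} + 27 e_{34} - \frac{45}{2} e_{123} - 18 e_{124} + \frac{15}{4} e_{134} - 27 e_{234} + \frac{45}{4} e_{1234}
step 4: -\frac{615}{8} + \frac{273}{8} e_{1} + \frac{63}{8} e_{2} - \frac{8109}{64} e_{3} + \frac{297}{8} e_{4} - \frac{9}{16} e_{12} - \frac{273}{32} e_{13} + \frac{171}{4} e_{14} + \frac{207}{2} e_{23} + \frac{867}{8} e_{24} - \frac{1881}{64} e_{34} - \frac{819}{16} e_{123} + \frac{261}{16} e_{124} - \frac{1503}{32} e_{134} + \frac{633}{8} e_{234} - \frac{885}{8} e_{1234}
Answer: -\frac{615}{8} + \frac{273}{8} e_{1} + \frac{63}{8} e_{2} - \frac{8109}{64} e_{3} + \frac{297}{8} e_{4} - \frac{9}{16} e_{12} - \frac{273}{32} e_{13} + \frac{171}{4} e_{14} + \frac{207}{2} e_{23} + \frac{867}{8} e_{24} - \frac{1881}{64} e_{34} - \frac{819}{16} e_{123} + \frac{261}{16} e_{124} - \frac{1503}{32} e_{134} + \frac{633}{8} e_{234} - \frac{885}{8} e_{1234}


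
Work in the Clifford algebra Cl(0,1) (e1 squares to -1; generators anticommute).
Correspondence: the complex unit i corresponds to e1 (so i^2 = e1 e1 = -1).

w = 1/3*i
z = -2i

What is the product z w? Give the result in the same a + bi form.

In blades: z = -2*e1, w = 1/3*e1.
Distribute z over w term by term (generator squares from the signature, products reordered to ascending indices): (-2*e1)*w = 2/3.
Sum: 2/3; translating back through the correspondence:
Answer: 2/3


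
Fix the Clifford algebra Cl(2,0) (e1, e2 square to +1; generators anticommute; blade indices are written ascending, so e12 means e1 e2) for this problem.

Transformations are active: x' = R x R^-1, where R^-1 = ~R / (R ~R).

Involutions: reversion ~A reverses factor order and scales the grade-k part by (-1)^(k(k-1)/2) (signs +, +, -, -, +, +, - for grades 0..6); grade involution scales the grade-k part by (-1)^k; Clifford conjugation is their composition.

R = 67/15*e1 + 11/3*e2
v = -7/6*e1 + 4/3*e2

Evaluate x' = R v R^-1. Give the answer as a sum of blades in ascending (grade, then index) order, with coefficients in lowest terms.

~R = 67/15*e1 + 11/3*e2, and R ~R = 7514/225, so R^-1 = ~R / (7514/225).
R v = -29/90 + 307/30*e12
Answer: 12178/11271*e1 - 31651/22542*e2


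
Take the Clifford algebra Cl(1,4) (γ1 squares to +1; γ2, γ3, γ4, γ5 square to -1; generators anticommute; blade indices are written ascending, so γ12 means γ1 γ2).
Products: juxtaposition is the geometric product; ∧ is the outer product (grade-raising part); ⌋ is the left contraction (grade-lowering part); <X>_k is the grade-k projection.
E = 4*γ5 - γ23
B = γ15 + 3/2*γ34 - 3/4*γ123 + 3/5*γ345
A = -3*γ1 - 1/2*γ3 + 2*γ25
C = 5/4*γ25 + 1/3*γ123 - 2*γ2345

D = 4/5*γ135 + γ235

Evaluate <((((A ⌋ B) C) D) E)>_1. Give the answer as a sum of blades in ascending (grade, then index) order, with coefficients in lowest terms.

step 1: 3/4*γ4 - 3*γ5 - 3/8*γ12 + 9/4*γ23 + 3/10*γ45
step 2: -3/4*γ1 - 15/4*γ2 - 1/8*γ3 + 15/32*γ15 + 3/5*γ23 - 3/8*γ24 + 45/16*γ35 + 9/2*γ45 + 6*γ234 + 3/2*γ235 - 15/16*γ245 - 1/4*γ1234 + γ1235 - 3/4*γ1345 + 1/10*γ12345
step 3: 3/2 - 5/4*γ1 - 161/80*γ2 - 3/8*γ3 + 3/5*γ4 - 3/5*γ5 + 6/5*γ12 + 1/10*γ14 - 1/10*γ15 + 2/25*γ24 - 1/8*γ25 - 15/16*γ34 + 63/20*γ35 - 6*γ45 - 15/32*γ123 + 3/4*γ124 - 12/25*γ125 - 18/5*γ134 + 1/4*γ145 - 9/2*γ234 + 1/5*γ245 + 3/8*γ345 - 3/4*γ1234 + 9/4*γ1235 - 24/5*γ1245 + 3/10*γ12345
step 4: 12/5 - 11/160*γ1 + 7/8*γ2 - 1169/80*γ3 + 39/2*γ4 + 6*γ5 + 48/25*γ12 + 6/5*γ13 - 7/4*γ14 - 11/4*γ15 - 3/2*γ23 + 11/80*γ24 - 56/5*γ25 - 71/50*γ34 - 13/8*γ35 + 12/5*γ45 - 31/4*γ123 + 114/5*γ124 + 24/5*γ125 + 3/4*γ134 - 12/25*γ135 + 7/10*γ145 - 3/5*γ234 + 3/5*γ235 - 11/200*γ245 - 71/20*γ345 - 13/10*γ1234 - 71/40*γ1235 + 3*γ1245 - 96/5*γ1345 - 12*γ2345 - 13/4*γ12345
step 5: -11/160*γ1 + 7/8*γ2 - 1169/80*γ3 + 39/2*γ4 + 6*γ5
Answer: -11/160*γ1 + 7/8*γ2 - 1169/80*γ3 + 39/2*γ4 + 6*γ5


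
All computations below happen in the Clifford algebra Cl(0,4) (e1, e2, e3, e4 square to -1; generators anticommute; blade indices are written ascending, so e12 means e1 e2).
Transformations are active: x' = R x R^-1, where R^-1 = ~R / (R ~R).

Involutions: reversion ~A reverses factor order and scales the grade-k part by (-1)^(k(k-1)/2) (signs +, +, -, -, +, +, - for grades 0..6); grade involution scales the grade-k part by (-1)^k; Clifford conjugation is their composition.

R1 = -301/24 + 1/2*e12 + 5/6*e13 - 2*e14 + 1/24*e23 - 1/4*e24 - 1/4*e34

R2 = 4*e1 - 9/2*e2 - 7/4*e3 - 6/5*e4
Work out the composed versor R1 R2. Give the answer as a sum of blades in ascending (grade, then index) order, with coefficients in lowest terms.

Distribute over the terms of R2 (each basis-blade product reordered to ascending indices, repeated generators contracted through their squares):
R1 (4*e1) = -301/6*e1 + 2*e2 + 10/3*e3 - 8*e4 + 1/6*e123 - e124 - e134
R1 (-9/2*e2) = 9/4*e1 + 903/16*e2 - 3/16*e3 + 9/8*e4 + 15/4*e123 - 9*e124 + 9/8*e234
R1 (-7/4*e3) = 35/24*e1 + 7/96*e2 + 2107/96*e3 + 7/16*e4 - 7/8*e123 - 7/2*e134 - 7/16*e234
R1 (-6/5*e4) = -12/5*e1 - 3/10*e2 - 3/10*e3 + 301/20*e4 - 3/5*e124 - e134 - 1/20*e234
Summing the partial products and collecting blades:
Answer: -5863/120*e1 + 27941/480*e2 + 3967/160*e3 + 689/80*e4 + 73/24*e123 - 53/5*e124 - 11/2*e134 + 51/80*e234


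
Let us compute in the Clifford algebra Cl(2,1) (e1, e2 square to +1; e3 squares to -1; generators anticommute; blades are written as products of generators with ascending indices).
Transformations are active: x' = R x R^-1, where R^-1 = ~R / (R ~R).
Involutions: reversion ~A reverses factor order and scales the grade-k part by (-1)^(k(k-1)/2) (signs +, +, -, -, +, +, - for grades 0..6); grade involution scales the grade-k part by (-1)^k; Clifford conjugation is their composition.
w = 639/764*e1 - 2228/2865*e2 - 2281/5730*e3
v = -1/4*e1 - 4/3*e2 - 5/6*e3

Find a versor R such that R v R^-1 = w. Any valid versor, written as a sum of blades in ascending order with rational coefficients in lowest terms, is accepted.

Why this works: both vectors square to 55/48, so q(v) = q(w) and R = v + w = 112/191*e1 - 2016/955*e2 - 1176/955*e3 carries v to w — its own direction survives, the complement (v - w)/2 flips.
Answer: 112/191*e1 - 2016/955*e2 - 1176/955*e3


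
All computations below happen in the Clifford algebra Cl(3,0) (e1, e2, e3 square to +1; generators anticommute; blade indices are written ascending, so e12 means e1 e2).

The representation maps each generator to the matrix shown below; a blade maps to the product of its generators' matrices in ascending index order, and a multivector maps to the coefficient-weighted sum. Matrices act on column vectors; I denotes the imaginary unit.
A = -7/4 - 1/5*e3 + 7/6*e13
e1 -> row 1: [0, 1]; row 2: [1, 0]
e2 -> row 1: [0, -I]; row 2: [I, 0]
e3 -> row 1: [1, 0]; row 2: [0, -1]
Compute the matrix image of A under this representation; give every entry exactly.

Bivector images (products of the table entries): rho(e13) = rho(e1)rho(e3) = row 1: [0, -1]; row 2: [1, 0].
M = (-7/4)*1 + (-1/5)*rho(e3) + (7/6)*rho(e13), summed entrywise (1 is the identity matrix):
Answer: row 1: [-39/20, -7/6]; row 2: [7/6, -31/20]


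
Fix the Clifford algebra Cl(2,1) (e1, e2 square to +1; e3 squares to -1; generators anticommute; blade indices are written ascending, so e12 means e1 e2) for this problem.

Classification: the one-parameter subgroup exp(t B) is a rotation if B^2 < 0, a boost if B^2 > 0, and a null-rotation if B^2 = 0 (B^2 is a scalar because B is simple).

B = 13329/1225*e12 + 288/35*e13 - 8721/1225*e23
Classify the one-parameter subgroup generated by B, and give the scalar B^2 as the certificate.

B^2 term by term: the squares give (13329/1225)^2*(e12)^2 + (288/35)^2*(e13)^2 + (-8721/1225)^2*(e23)^2 = 177662241/1500625*(-1) + 82944/1225*(+1) + 76055841/1500625*(+1) = 0 (each basis 2-blade squares to minus the product of its generators' squares); cross terms between blades sharing an index anticommute and cancel. So B^2 = 0.
Answer: null-rotation, certificate B^2 = 0. Why this suffices: the scalar 0 survives any versor conjugation, so its sign alone determines the class however B is presented.


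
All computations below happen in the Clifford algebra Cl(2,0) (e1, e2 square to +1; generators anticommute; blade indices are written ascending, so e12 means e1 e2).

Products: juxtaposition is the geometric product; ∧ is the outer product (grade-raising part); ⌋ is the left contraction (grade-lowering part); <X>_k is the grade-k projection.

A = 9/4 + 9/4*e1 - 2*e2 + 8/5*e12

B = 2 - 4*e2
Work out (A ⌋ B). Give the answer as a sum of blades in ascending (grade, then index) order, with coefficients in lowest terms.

step 1: 25/2 - 9*e2
Answer: 25/2 - 9*e2


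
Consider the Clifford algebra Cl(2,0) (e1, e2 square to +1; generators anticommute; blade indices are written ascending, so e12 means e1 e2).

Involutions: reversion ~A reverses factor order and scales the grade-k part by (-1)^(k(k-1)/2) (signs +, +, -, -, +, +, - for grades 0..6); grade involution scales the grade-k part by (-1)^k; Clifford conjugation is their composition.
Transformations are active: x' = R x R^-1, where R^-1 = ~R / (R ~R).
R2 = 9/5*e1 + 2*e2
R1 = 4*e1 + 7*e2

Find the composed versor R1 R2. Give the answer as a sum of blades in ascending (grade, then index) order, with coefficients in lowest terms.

Distribute over the terms of R1 (each basis-blade product reordered to ascending indices, repeated generators contracted through their squares):
(4*e1) R2 = 36/5 + 8*e12
(7*e2) R2 = 14 - 63/5*e12
Summing the partial products and collecting blades:
Answer: 106/5 - 23/5*e12


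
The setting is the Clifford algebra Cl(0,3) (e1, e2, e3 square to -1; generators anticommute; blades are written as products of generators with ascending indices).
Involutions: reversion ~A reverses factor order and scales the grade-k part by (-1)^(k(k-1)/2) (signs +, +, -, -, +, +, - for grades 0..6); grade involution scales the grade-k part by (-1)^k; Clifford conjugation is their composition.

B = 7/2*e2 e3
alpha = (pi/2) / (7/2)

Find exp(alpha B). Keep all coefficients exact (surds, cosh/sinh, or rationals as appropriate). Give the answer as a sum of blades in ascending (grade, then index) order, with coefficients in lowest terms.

B^2 = (7/2)^2*(e2 e3)^2 = 49/4*(-1) = -49/4 (a basis 2-blade squares to minus the product of its generators' squares).
B^2 = -49/4 — circular case — the even/odd split gives cos and sin: l = 7/2, alpha*l = pi/2, so exp(alpha B) = cos(pi/2) + (sin(pi/2)/(7/2))*B = 0 + (2/7)*B.
Answer: e2 e3


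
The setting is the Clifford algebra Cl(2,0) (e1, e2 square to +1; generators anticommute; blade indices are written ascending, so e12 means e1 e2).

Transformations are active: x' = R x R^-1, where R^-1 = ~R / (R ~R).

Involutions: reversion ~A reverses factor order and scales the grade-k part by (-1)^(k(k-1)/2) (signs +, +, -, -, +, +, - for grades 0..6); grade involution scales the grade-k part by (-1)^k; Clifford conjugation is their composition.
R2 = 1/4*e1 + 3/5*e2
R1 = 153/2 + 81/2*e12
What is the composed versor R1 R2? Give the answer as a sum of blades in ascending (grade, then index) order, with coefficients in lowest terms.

Distribute over the terms of R1 (each basis-blade product reordered to ascending indices, repeated generators contracted through their squares):
(153/2) R2 = 153/8*e1 + 459/10*e2
(81/2*e12) R2 = 243/10*e1 - 81/8*e2
Summing the partial products and collecting blades:
Answer: 1737/40*e1 + 1431/40*e2


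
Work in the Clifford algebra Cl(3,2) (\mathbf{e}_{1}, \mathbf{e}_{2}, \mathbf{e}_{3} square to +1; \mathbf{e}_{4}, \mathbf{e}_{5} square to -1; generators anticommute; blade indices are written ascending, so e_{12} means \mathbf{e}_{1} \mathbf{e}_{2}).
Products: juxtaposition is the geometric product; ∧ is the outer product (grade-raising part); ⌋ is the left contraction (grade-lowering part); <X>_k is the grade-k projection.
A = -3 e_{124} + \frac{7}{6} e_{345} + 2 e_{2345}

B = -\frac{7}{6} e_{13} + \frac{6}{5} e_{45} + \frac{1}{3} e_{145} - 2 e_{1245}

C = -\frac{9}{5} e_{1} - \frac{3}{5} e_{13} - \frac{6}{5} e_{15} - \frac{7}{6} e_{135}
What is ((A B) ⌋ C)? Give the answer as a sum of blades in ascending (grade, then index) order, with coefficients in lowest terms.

step 1: -\frac{7}{5} e_{3} + 6 e_{5} - \frac{65}{18} e_{13} - \frac{12}{5} e_{23} + e_{25} + \frac{5}{3} e_{123} + \frac{18}{5} e_{125} + \frac{49}{36} e_{145} - \frac{7}{2} e_{234} - \frac{7}{3} e_{1245}
step 2: -\frac{13}{6} - \frac{201}{25} e_{1} - \frac{455}{108} e_{5} + 7 e_{13} - \frac{49}{30} e_{15}
Answer: -\frac{13}{6} - \frac{201}{25} e_{1} - \frac{455}{108} e_{5} + 7 e_{13} - \frac{49}{30} e_{15}


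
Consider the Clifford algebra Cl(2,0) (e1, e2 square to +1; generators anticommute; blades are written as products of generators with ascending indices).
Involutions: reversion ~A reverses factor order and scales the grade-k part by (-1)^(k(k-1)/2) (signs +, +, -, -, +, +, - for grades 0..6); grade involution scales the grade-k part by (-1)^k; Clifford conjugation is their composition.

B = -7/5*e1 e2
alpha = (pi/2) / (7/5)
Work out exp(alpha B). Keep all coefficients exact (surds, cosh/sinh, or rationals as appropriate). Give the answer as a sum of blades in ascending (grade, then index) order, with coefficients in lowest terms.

B^2 = (-7/5)^2*(e1 e2)^2 = 49/25*(-1) = -49/25 (a basis 2-blade squares to minus the product of its generators' squares).
B^2 = -49/25 — the negative square puts this in the circular regime; l = 7/5, alpha*l = pi/2, so exp(alpha B) = cos(pi/2) + (sin(pi/2)/(7/5))*B = 0 + (5/7)*B.
Answer: -e1 e2


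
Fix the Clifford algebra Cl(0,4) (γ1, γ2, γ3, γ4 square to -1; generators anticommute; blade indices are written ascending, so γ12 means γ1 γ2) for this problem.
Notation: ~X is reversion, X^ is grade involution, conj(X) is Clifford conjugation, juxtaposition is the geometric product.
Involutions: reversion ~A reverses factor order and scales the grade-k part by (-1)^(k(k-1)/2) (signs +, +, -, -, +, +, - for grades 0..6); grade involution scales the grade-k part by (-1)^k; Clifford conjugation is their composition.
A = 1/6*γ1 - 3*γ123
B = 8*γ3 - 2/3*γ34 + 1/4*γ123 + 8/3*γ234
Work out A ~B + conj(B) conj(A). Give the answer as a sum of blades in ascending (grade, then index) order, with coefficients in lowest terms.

first term: 3/4 + 24*γ12 + 4/3*γ13 - 8*γ14 + 1/24*γ23 + 2*γ124 + 1/9*γ134 - 4/9*γ1234
second term: -3/4 - 24*γ12 - 4/3*γ13 - 8*γ14 + 1/24*γ23 - 2*γ124 - 1/9*γ134 + 4/9*γ1234
Answer: -16*γ14 + 1/12*γ23


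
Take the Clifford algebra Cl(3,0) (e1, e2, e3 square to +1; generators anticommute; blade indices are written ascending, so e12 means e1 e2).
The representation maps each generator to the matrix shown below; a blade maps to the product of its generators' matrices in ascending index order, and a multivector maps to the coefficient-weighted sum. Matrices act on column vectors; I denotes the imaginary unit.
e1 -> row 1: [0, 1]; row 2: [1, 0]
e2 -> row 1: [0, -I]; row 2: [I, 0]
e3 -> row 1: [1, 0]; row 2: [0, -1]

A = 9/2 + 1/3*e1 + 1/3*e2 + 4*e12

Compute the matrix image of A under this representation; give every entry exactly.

Bivector images (products of the table entries): rho(e12) = rho(e1)rho(e2) = row 1: [I, 0]; row 2: [0, -I].
M = (9/2)*1 + (1/3)*rho(e1) + (1/3)*rho(e2) + (4)*rho(e12), summed entrywise (1 is the identity matrix):
Answer: row 1: [9/2 + 4*I, 1/3 - I/3]; row 2: [1/3 + I/3, 9/2 - 4*I]
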